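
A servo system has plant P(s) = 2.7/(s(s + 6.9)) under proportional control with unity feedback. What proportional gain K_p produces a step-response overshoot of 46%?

K_p = 76.6

From %OS = 100·exp(−πζ/√(1−ζ²)) = 46%, ζ = −ln(0.46)/√(π²+ln²(0.46)) = 0.24.
Characteristic equation s² + 6.9s + 2.7K_p = 0 gives ζ = 6.9/(2√(2.7K_p)).
Setting ζ = 0.24: √(2.7K_p) = 6.9/(2·0.24) = 14.38, so K_p = 206.7/2.7 = 76.6.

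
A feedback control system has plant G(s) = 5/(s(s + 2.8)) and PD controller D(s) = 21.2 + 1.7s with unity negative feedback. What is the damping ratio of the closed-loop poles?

ζ = 0.549

Forward path: (21.2 + 1.7s)·5/(s(s+2.8)). The closed-loop characteristic equation is s² + (2.8 + 5·1.7)s + 5·21.2 = 0.
That is s² + 11.3s + 106 = 0, so ω_n = 10.3 rad/s and ζ = 11.3/(2·10.3) = 0.5488.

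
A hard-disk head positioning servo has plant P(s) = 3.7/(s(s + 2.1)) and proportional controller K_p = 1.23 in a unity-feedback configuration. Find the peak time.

T_p = 1.69 s

From 1 + K_pP(s) = 0: s² + 2.1s + 4.551 = 0 ⇒ ω_n = 2.133, ζ = 0.4922.
Damped frequency ω_d = ω_n√(1−ζ²) = 1.857 rad/s, so peak time T_p = π/ω_d = 1.69 s.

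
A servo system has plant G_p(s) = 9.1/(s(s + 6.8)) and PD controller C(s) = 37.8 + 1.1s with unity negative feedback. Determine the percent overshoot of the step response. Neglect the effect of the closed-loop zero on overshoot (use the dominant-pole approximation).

20.2%

Forward path: (37.8 + 1.1s)·9.1/(s(s+6.8)). The closed-loop characteristic equation is s² + (6.8 + 9.1·1.1)s + 9.1·37.8 = 0.
That is s² + 16.81s + 344 = 0, so ω_n = 18.55 rad/s and ζ = 16.81/(2·18.55) = 0.4532.
%OS = 100·exp(−πζ/√(1−ζ²)) = 20.2%.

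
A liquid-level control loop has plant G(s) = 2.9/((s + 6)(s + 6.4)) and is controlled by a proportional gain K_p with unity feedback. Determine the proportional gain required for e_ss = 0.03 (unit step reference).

The loop is type 0, so e_ss(step) = 1/(1 + K_pos) with K_pos = K_p·G(0).
G(0) = 0.07552. Require 1/(1 + K_p·0.07552) = 0.03, so 1 + 0.07552·K_p = 33.33.
K_p = (33.33 − 1)/0.07552 = 428.

K_p = 428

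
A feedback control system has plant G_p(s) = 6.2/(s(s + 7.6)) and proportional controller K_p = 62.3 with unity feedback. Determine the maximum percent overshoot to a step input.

From 1 + K_pG_p(s) = 0: s² + 7.6s + 386.3 = 0 ⇒ ω_n = 19.65, ζ = 0.1933.
%OS = 100·exp(−πζ/√(1−ζ²)) = 100·exp(−π·0.1933/√0.9626) = 53.8%.

53.8%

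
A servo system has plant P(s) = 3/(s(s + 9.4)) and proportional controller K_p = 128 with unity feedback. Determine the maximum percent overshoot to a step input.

46%

Closed-loop characteristic equation: s² + 9.4s + 384 = 0, so ω_n = 19.6 rad/s and ζ = 9.4/(2·19.6) = 0.2398.
%OS = 100·exp(−πζ/√(1−ζ²)) = 100·exp(−π·0.2398/√0.9425) = 46%.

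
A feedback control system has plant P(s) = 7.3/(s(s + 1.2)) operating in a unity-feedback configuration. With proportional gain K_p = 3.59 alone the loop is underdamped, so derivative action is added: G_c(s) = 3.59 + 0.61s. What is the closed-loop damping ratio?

ζ = 0.552

Forward path: (3.59 + 0.61s)·7.3/(s(s+1.2)). The closed-loop characteristic equation is s² + (1.2 + 7.3·0.61)s + 7.3·3.59 = 0.
That is s² + 5.653s + 26.21 = 0, so ω_n = 5.119 rad/s and ζ = 5.653/(2·5.119) = 0.5521.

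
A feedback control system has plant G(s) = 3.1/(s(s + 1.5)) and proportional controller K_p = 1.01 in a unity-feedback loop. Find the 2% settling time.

T_s ≈ 5.33 s

The closed-loop denominator s² + 1.5s + 3.131 gives ω_n = √3.131 = 1.769 and ζ = 1.5/(2ω_n) = 0.4239.
2% settling time T_s ≈ 4/(ζω_n) = 4/0.75 = 5.33 s.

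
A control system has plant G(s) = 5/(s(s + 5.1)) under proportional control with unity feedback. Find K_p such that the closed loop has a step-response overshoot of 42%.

From %OS = 100·exp(−πζ/√(1−ζ²)) = 42%, ζ = −ln(0.42)/√(π²+ln²(0.42)) = 0.2662.
Characteristic equation s² + 5.1s + 5K_p = 0 gives ζ = 5.1/(2√(5K_p)).
Setting ζ = 0.2662: √(5K_p) = 5.1/(2·0.2662) = 9.58, so K_p = 91.78/5 = 18.4.

K_p = 18.4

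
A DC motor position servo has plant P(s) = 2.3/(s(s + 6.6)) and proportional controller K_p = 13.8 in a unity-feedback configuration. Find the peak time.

Closed-loop characteristic equation: s² + 6.6s + 31.74 = 0, so ω_n = 5.634 rad/s and ζ = 6.6/(2·5.634) = 0.5857.
Damped frequency ω_d = ω_n√(1−ζ²) = 4.566 rad/s, so peak time T_p = π/ω_d = 0.688 s.

T_p = 0.688 s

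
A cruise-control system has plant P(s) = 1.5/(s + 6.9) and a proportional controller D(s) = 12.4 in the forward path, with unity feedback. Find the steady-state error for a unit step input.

0.271

The loop is type 0. Static position error constant K_pos = D(0)·P(0) = 12.4·0.2174 = 2.696.
Steady-state error to a unit step: e_ss = 1/(1+K_pos) = 1/3.696 = 0.271.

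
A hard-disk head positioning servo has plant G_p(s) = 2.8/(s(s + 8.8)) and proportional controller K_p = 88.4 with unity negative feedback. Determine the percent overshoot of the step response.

40%

The closed-loop denominator s² + 8.8s + 247.5 gives ω_n = √247.5 = 15.73 and ζ = 8.8/(2ω_n) = 0.2797.
%OS = 100·exp(−πζ/√(1−ζ²)) = 100·exp(−π·0.2797/√0.9218) = 40%.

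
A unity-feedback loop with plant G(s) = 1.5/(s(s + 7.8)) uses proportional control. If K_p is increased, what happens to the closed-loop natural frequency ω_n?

increase

ω_n = √(1.5·K_p), which grows with K_p.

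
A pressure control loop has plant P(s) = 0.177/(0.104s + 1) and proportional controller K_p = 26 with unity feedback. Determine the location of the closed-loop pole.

Closed loop: T(s) = K_p·P/(1+K_p·P) = 4.602/(0.104s + 1 + 4.602), with pole at s = −(1 + 4.602)/0.104 = −53.87.

s = -53.87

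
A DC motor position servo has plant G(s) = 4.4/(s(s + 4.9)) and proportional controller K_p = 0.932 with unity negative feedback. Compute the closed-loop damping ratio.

ζ = 1.21

The closed-loop denominator is s(s+4.9) + 0.932·4.4 = s² + 4.9s + 4.101.
Matching s² + 2ζω_n s + ω_n²: ω_n = √4.101 = 2.025 rad/s and 2ζω_n = 4.9, so ζ = 4.9/(2·2.025) = 1.21.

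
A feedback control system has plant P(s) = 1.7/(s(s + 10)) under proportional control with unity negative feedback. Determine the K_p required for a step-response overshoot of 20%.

From %OS = 100·exp(−πζ/√(1−ζ²)) = 20%, ζ = −ln(0.2)/√(π²+ln²(0.2)) = 0.4559.
Characteristic equation s² + 10s + 1.7K_p = 0 gives ζ = 10/(2√(1.7K_p)).
Setting ζ = 0.4559: √(1.7K_p) = 10/(2·0.4559) = 10.97, so K_p = 120.3/1.7 = 70.7.

K_p = 70.7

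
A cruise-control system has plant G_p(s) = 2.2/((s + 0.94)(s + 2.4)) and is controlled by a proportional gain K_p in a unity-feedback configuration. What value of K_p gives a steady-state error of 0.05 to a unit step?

For a type-0 loop with proportional control, e_ss = 1/(1 + K_p·G_p(0)).
G_p(0) = 0.9752. Require 1/(1 + K_p·0.9752) = 0.05, so 1 + 0.9752·K_p = 20.
K_p = (20 − 1)/0.9752 = 19.5.

K_p = 19.5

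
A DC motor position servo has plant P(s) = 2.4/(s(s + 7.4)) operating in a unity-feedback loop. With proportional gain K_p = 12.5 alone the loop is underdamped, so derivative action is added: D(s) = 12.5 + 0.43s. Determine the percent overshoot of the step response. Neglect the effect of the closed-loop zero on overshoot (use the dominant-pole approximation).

Forward path: (12.5 + 0.43s)·2.4/(s(s+7.4)). The closed-loop characteristic equation is s² + (7.4 + 2.4·0.43)s + 2.4·12.5 = 0.
That is s² + 8.432s + 30 = 0, so ω_n = 5.477 rad/s and ζ = 8.432/(2·5.477) = 0.7697.
%OS = 100·exp(−πζ/√(1−ζ²)) = 2.26%.

2.26%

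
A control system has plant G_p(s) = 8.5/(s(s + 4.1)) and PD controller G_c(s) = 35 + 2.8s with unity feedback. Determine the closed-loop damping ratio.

Forward path: (35 + 2.8s)·8.5/(s(s+4.1)). The closed-loop characteristic equation is s² + (4.1 + 8.5·2.8)s + 8.5·35 = 0.
That is s² + 27.9s + 297.5 = 0, so ω_n = 17.25 rad/s and ζ = 27.9/(2·17.25) = 0.8088.

ζ = 0.809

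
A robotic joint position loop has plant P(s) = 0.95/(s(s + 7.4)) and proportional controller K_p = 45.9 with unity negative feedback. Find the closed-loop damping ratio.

ζ = 0.56

With unity feedback the closed-loop characteristic equation is s² + 7.4s + 45.9·0.95 = s² + 7.4s + 43.6 = 0.
Matching s² + 2ζω_n s + ω_n²: ω_n = √43.6 = 6.603 rad/s and 2ζω_n = 7.4, so ζ = 7.4/(2·6.603) = 0.56.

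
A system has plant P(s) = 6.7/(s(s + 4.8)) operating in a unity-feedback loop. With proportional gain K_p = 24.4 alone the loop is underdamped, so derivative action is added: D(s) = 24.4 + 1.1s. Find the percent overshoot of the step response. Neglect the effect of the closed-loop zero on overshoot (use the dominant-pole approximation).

Forward path: (24.4 + 1.1s)·6.7/(s(s+4.8)). The closed-loop characteristic equation is s² + (4.8 + 6.7·1.1)s + 6.7·24.4 = 0.
That is s² + 12.17s + 163.5 = 0, so ω_n = 12.79 rad/s and ζ = 12.17/(2·12.79) = 0.4759.
%OS = 100·exp(−πζ/√(1−ζ²)) = 18.3%.

18.3%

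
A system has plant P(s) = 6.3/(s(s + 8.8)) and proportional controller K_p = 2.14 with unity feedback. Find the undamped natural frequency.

With unity feedback the closed-loop characteristic equation is s² + 8.8s + 2.14·6.3 = s² + 8.8s + 13.48 = 0.
So ω_n² = 13.48 ⇒ ω_n = 3.672 rad/s, and ζ = 8.8/(2ω_n) = 1.2.

ω_n = 3.67 rad/s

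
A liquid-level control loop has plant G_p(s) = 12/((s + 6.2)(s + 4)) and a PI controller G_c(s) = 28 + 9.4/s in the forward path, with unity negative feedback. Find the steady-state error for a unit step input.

The open loop G_c(s)G_p(s) has a pole at the origin (type 1), so the static position error constant is infinite and e_ss = 1/(1+∞) = 0.

0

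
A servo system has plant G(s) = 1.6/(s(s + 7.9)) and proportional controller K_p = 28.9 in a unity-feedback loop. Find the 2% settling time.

Closed-loop characteristic equation: s² + 7.9s + 46.24 = 0, so ω_n = 6.8 rad/s and ζ = 7.9/(2·6.8) = 0.5809.
2% settling time T_s ≈ 4/(ζω_n) = 4/3.95 = 1.01 s.

T_s ≈ 1.01 s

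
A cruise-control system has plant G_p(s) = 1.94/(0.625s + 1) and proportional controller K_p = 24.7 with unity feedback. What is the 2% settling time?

Closed loop: T(s) = K_p·G_p/(1+K_p·G_p) = 47.92/(0.625s + 1 + 47.92), with pole at s = −(1 + 47.92)/0.625 = −78.27.
τ = 1/78.27 = 0.01278 s, so 2% settling time ≈ 4τ = 0.0511 s.

T_s ≈ 0.0511 s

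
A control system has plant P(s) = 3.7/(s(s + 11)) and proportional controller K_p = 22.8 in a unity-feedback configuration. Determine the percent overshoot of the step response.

9.55%

The closed-loop denominator s² + 11s + 84.36 gives ω_n = √84.36 = 9.185 and ζ = 11/(2ω_n) = 0.5988.
%OS = 100·exp(−πζ/√(1−ζ²)) = 100·exp(−π·0.5988/√0.6414) = 9.55%.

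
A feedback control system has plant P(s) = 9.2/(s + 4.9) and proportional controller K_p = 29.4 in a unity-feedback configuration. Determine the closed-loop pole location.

s = -275.4

Closed-loop transfer function: T(s) = K_p·P(s)/(1 + K_p·P(s)) = 270.5/(s + 4.9 + 270.5) = 270.5/(s + 275.4).
The closed-loop pole is at s = −275.4.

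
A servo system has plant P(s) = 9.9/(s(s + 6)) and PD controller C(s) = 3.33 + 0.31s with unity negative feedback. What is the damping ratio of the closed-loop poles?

Forward path: (3.33 + 0.31s)·9.9/(s(s+6)). The closed-loop characteristic equation is s² + (6 + 9.9·0.31)s + 9.9·3.33 = 0.
That is s² + 9.069s + 32.97 = 0, so ω_n = 5.742 rad/s and ζ = 9.069/(2·5.742) = 0.7898.

ζ = 0.79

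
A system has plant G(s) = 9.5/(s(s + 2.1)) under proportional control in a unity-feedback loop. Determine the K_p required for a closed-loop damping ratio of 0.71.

K_p = 0.23

Closed-loop characteristic equation: s² + 2.1s + K_p·9.5 = 0.
So ω_n = √(9.5K_p) and 2ζω_n = 2.1, giving ζ = 2.1/(2√(9.5K_p)).
Setting ζ = 0.71: √(9.5K_p) = 2.1/(2·0.71) = 1.479, so K_p = 2.187/9.5 = 0.23.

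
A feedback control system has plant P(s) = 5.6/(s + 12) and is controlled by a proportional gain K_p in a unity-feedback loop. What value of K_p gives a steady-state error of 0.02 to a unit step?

For a type-0 loop with proportional control, e_ss = 1/(1 + K_p·P(0)).
P(0) = 0.4667. Require 1/(1 + K_p·0.4667) = 0.02, so 1 + 0.4667·K_p = 50.
K_p = (50 − 1)/0.4667 = 105.

K_p = 105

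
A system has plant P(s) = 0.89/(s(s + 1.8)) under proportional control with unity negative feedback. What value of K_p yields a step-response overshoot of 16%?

K_p = 3.58

From %OS = 100·exp(−πζ/√(1−ζ²)) = 16%, ζ = −ln(0.16)/√(π²+ln²(0.16)) = 0.5039.
Characteristic equation s² + 1.8s + 0.89K_p = 0 gives ζ = 1.8/(2√(0.89K_p)).
Setting ζ = 0.5039: √(0.89K_p) = 1.8/(2·0.5039) = 1.786, so K_p = 3.19/0.89 = 3.58.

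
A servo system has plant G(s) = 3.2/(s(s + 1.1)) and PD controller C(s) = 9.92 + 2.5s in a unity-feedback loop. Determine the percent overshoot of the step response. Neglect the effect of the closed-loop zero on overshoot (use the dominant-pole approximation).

1.35%

Forward path: (9.92 + 2.5s)·3.2/(s(s+1.1)). The closed-loop characteristic equation is s² + (1.1 + 3.2·2.5)s + 3.2·9.92 = 0.
That is s² + 9.1s + 31.74 = 0, so ω_n = 5.634 rad/s and ζ = 9.1/(2·5.634) = 0.8076.
%OS = 100·exp(−πζ/√(1−ζ²)) = 1.35%.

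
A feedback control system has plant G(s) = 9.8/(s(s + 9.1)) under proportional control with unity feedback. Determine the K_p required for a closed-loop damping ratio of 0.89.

Closed-loop characteristic equation: s² + 9.1s + K_p·9.8 = 0.
So ω_n = √(9.8K_p) and 2ζω_n = 9.1, giving ζ = 9.1/(2√(9.8K_p)).
Setting ζ = 0.89: √(9.8K_p) = 9.1/(2·0.89) = 5.112, so K_p = 26.14/9.8 = 2.67.

K_p = 2.67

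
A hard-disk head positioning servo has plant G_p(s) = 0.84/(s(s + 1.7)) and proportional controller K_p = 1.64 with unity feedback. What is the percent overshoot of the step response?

3.69%

Closed-loop characteristic equation: s² + 1.7s + 1.378 = 0, so ω_n = 1.174 rad/s and ζ = 1.7/(2·1.174) = 0.7242.
%OS = 100·exp(−πζ/√(1−ζ²)) = 100·exp(−π·0.7242/√0.4755) = 3.69%.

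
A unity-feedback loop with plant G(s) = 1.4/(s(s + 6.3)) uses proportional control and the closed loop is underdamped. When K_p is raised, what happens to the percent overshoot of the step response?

ζ = 6.3/(2√(1.4K_p)) decreases as K_p grows; lower damping means more overshoot.

increase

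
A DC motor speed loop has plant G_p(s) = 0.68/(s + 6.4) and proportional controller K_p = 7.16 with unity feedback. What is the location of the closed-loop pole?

Closed-loop transfer function: T(s) = K_p·G_p(s)/(1 + K_p·G_p(s)) = 4.869/(s + 6.4 + 4.869) = 4.869/(s + 11.27).
The closed-loop pole is at s = −11.27.

s = -11.27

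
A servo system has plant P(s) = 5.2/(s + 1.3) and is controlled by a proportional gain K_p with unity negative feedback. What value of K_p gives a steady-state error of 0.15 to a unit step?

K_p = 1.42

The loop is type 0, so e_ss(step) = 1/(1 + K_pos) with K_pos = K_p·P(0).
P(0) = 4. Require 1/(1 + K_p·4) = 0.15, so 1 + 4·K_p = 6.667.
K_p = (6.667 − 1)/4 = 1.42.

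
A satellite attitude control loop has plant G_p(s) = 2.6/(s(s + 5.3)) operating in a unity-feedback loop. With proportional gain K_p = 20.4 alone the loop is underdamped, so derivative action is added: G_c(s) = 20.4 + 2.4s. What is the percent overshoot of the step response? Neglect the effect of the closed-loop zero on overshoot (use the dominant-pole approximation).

1.69%

Forward path: (20.4 + 2.4s)·2.6/(s(s+5.3)). The closed-loop characteristic equation is s² + (5.3 + 2.6·2.4)s + 2.6·20.4 = 0.
That is s² + 11.54s + 53.04 = 0, so ω_n = 7.283 rad/s and ζ = 11.54/(2·7.283) = 0.7923.
%OS = 100·exp(−πζ/√(1−ζ²)) = 1.69%.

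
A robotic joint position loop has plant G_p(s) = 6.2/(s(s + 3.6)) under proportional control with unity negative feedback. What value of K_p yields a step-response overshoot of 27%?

K_p = 3.53

From %OS = 100·exp(−πζ/√(1−ζ²)) = 27%, ζ = −ln(0.27)/√(π²+ln²(0.27)) = 0.3847.
Characteristic equation s² + 3.6s + 6.2K_p = 0 gives ζ = 3.6/(2√(6.2K_p)).
Setting ζ = 0.3847: √(6.2K_p) = 3.6/(2·0.3847) = 4.679, so K_p = 21.89/6.2 = 3.53.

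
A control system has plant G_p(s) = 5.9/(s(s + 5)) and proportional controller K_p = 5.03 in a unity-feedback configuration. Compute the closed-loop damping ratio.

With unity feedback the closed-loop characteristic equation is s² + 5s + 5.03·5.9 = s² + 5s + 29.68 = 0.
So ω_n² = 29.68 ⇒ ω_n = 5.448 rad/s, and ζ = 5/(2ω_n) = 0.459.

ζ = 0.459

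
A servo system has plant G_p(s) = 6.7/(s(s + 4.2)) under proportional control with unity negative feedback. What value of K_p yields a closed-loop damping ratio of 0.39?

K_p = 4.33

Closed-loop characteristic equation: s² + 4.2s + K_p·6.7 = 0.
So ω_n = √(6.7K_p) and 2ζω_n = 4.2, giving ζ = 4.2/(2√(6.7K_p)).
Setting ζ = 0.39: √(6.7K_p) = 4.2/(2·0.39) = 5.385, so K_p = 28.99/6.7 = 4.33.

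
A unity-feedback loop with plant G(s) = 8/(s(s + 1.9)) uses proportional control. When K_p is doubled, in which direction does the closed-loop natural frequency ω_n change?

ω_n = √(8·K_p), which grows with K_p.

increase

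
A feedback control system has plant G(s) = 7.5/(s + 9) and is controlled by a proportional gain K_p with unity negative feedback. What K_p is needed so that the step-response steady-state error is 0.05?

K_p = 22.8

The loop is type 0, so e_ss(step) = 1/(1 + K_pos) with K_pos = K_p·G(0).
G(0) = 0.8333. Require 1/(1 + K_p·0.8333) = 0.05, so 1 + 0.8333·K_p = 20.
K_p = (20 − 1)/0.8333 = 22.8.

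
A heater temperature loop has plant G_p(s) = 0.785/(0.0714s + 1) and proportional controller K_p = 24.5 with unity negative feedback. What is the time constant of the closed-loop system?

τ = 0.00353 s

Closed loop: T(s) = K_p·G_p/(1+K_p·G_p) = 19.23/(0.0714s + 1 + 19.23), with pole at s = −(1 + 19.23)/0.0714 = −283.4.
Closed-loop time constant τ = 1/283.4 = 0.00353 s.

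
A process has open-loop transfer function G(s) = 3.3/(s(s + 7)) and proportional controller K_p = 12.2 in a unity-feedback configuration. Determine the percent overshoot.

Closed-loop characteristic equation: s² + 7s + 40.26 = 0, so ω_n = 6.345 rad/s and ζ = 7/(2·6.345) = 0.5516.
%OS = 100·exp(−πζ/√(1−ζ²)) = 100·exp(−π·0.5516/√0.6957) = 12.5%.

12.5%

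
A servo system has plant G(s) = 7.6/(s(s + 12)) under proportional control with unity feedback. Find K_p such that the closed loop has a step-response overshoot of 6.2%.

K_p = 10.8

From %OS = 100·exp(−πζ/√(1−ζ²)) = 6.2%, ζ = −ln(0.062)/√(π²+ln²(0.062)) = 0.6628.
Characteristic equation s² + 12s + 7.6K_p = 0 gives ζ = 12/(2√(7.6K_p)).
Setting ζ = 0.6628: √(7.6K_p) = 12/(2·0.6628) = 9.053, so K_p = 81.95/7.6 = 10.8.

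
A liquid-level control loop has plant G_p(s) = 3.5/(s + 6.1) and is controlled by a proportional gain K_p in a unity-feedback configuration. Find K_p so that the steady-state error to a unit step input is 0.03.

For a type-0 loop with proportional control, e_ss = 1/(1 + K_p·G_p(0)).
G_p(0) = 0.5738. Require 1/(1 + K_p·0.5738) = 0.03, so 1 + 0.5738·K_p = 33.33.
K_p = (33.33 − 1)/0.5738 = 56.4.

K_p = 56.4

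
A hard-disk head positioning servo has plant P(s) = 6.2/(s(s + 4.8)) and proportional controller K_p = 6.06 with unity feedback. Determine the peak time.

T_p = 0.557 s

Closed-loop characteristic equation: s² + 4.8s + 37.57 = 0, so ω_n = 6.13 rad/s and ζ = 4.8/(2·6.13) = 0.3915.
Damped frequency ω_d = ω_n√(1−ζ²) = 5.64 rad/s, so peak time T_p = π/ω_d = 0.557 s.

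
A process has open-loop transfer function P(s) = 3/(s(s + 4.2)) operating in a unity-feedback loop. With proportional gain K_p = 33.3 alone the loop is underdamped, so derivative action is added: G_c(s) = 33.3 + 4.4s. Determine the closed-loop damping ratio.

ζ = 0.87

Forward path: (33.3 + 4.4s)·3/(s(s+4.2)). The closed-loop characteristic equation is s² + (4.2 + 3·4.4)s + 3·33.3 = 0.
That is s² + 17.4s + 99.9 = 0, so ω_n = 9.995 rad/s and ζ = 17.4/(2·9.995) = 0.8704.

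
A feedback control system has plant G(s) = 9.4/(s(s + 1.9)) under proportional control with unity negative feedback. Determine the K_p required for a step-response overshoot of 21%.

From %OS = 100·exp(−πζ/√(1−ζ²)) = 21%, ζ = −ln(0.21)/√(π²+ln²(0.21)) = 0.4449.
Characteristic equation s² + 1.9s + 9.4K_p = 0 gives ζ = 1.9/(2√(9.4K_p)).
Setting ζ = 0.4449: √(9.4K_p) = 1.9/(2·0.4449) = 2.135, so K_p = 4.56/9.4 = 0.485.

K_p = 0.485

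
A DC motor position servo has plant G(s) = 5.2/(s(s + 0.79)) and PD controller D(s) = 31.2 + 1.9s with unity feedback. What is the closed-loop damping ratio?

Forward path: (31.2 + 1.9s)·5.2/(s(s+0.79)). The closed-loop characteristic equation is s² + (0.79 + 5.2·1.9)s + 5.2·31.2 = 0.
That is s² + 10.67s + 162.2 = 0, so ω_n = 12.74 rad/s and ζ = 10.67/(2·12.74) = 0.4188.

ζ = 0.419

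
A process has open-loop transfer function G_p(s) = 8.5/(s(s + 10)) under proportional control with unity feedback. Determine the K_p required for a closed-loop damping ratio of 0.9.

Closed-loop characteristic equation: s² + 10s + K_p·8.5 = 0.
So ω_n = √(8.5K_p) and 2ζω_n = 10, giving ζ = 10/(2√(8.5K_p)).
Setting ζ = 0.9: √(8.5K_p) = 10/(2·0.9) = 5.556, so K_p = 30.86/8.5 = 3.63.

K_p = 3.63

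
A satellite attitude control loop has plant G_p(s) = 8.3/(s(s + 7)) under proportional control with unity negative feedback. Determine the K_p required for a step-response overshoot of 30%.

K_p = 11.5

From %OS = 100·exp(−πζ/√(1−ζ²)) = 30%, ζ = −ln(0.3)/√(π²+ln²(0.3)) = 0.3579.
Characteristic equation s² + 7s + 8.3K_p = 0 gives ζ = 7/(2√(8.3K_p)).
Setting ζ = 0.3579: √(8.3K_p) = 7/(2·0.3579) = 9.78, so K_p = 95.66/8.3 = 11.5.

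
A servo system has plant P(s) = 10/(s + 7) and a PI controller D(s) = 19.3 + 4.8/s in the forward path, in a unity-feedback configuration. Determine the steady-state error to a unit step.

The open loop D(s)P(s) has a pole at the origin (type 1), so the static position error constant is infinite and e_ss = 1/(1+∞) = 0.

0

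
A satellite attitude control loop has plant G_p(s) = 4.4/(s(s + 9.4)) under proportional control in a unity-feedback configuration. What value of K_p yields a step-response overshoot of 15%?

K_p = 18.8

From %OS = 100·exp(−πζ/√(1−ζ²)) = 15%, ζ = −ln(0.15)/√(π²+ln²(0.15)) = 0.5169.
Characteristic equation s² + 9.4s + 4.4K_p = 0 gives ζ = 9.4/(2√(4.4K_p)).
Setting ζ = 0.5169: √(4.4K_p) = 9.4/(2·0.5169) = 9.092, so K_p = 82.67/4.4 = 18.8.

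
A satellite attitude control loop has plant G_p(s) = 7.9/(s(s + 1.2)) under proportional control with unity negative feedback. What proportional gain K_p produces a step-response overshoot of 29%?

From %OS = 100·exp(−πζ/√(1−ζ²)) = 29%, ζ = −ln(0.29)/√(π²+ln²(0.29)) = 0.3666.
Characteristic equation s² + 1.2s + 7.9K_p = 0 gives ζ = 1.2/(2√(7.9K_p)).
Setting ζ = 0.3666: √(7.9K_p) = 1.2/(2·0.3666) = 1.637, so K_p = 2.679/7.9 = 0.339.

K_p = 0.339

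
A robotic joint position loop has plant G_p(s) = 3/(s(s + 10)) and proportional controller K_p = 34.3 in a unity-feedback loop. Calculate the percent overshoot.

Closed-loop characteristic equation: s² + 10s + 102.9 = 0, so ω_n = 10.14 rad/s and ζ = 10/(2·10.14) = 0.4929.
%OS = 100·exp(−πζ/√(1−ζ²)) = 100·exp(−π·0.4929/√0.757) = 16.9%.

16.9%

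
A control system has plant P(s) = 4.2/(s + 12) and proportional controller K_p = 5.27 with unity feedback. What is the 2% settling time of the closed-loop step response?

Closed-loop transfer function: T(s) = K_p·P(s)/(1 + K_p·P(s)) = 22.13/(s + 12 + 22.13) = 22.13/(s + 34.13).
Time constant τ = 1/34.13 = 0.0293 s, so the 2% settling time is about 4τ = 0.117 s.

T_s ≈ 0.117 s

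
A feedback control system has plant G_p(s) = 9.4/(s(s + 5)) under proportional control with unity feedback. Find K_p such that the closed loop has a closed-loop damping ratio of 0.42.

Closed-loop characteristic equation: s² + 5s + K_p·9.4 = 0.
So ω_n = √(9.4K_p) and 2ζω_n = 5, giving ζ = 5/(2√(9.4K_p)).
Setting ζ = 0.42: √(9.4K_p) = 5/(2·0.42) = 5.952, so K_p = 35.43/9.4 = 3.77.

K_p = 3.77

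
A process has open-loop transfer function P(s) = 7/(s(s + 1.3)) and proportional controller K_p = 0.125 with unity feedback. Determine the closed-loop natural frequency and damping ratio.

ω_n = 0.935 rad/s, ζ = 0.695

The closed-loop denominator is s(s+1.3) + 0.125·7 = s² + 1.3s + 0.875.
Matching s² + 2ζω_n s + ω_n²: ω_n = √0.875 = 0.9354 rad/s and 2ζω_n = 1.3, so ζ = 1.3/(2·0.9354) = 0.695.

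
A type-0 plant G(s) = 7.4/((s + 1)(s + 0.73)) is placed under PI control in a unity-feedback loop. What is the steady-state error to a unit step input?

The PI controller's integrator makes the forward path type 1, so e_ss to a step is zero.

0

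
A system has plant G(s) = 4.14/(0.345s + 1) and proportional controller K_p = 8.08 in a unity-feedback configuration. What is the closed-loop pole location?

Closed loop: T(s) = K_p·G/(1+K_p·G) = 33.45/(0.345s + 1 + 33.45), with pole at s = −(1 + 33.45)/0.345 = −99.86.

s = -99.86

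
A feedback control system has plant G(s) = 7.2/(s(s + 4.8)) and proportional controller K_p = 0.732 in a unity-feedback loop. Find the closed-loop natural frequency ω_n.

The closed-loop denominator is s(s+4.8) + 0.732·7.2 = s² + 4.8s + 5.27.
Matching s² + 2ζω_n s + ω_n²: ω_n = √5.27 = 2.296 rad/s and 2ζω_n = 4.8, so ζ = 4.8/(2·2.296) = 1.05.

ω_n = 2.3 rad/s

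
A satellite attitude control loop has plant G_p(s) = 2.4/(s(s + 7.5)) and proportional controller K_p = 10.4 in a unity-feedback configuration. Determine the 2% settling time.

The closed-loop denominator s² + 7.5s + 24.96 gives ω_n = √24.96 = 4.996 and ζ = 7.5/(2ω_n) = 0.7506.
2% settling time T_s ≈ 4/(ζω_n) = 4/3.75 = 1.07 s.

T_s ≈ 1.07 s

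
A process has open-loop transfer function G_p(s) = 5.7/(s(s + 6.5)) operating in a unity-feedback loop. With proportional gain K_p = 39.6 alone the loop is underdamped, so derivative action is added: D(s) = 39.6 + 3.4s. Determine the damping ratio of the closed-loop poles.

ζ = 0.861

Forward path: (39.6 + 3.4s)·5.7/(s(s+6.5)). The closed-loop characteristic equation is s² + (6.5 + 5.7·3.4)s + 5.7·39.6 = 0.
That is s² + 25.88s + 225.7 = 0, so ω_n = 15.02 rad/s and ζ = 25.88/(2·15.02) = 0.8613.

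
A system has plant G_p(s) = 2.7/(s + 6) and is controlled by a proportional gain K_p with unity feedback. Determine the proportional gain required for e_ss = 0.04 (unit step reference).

K_p = 53.3

For a type-0 loop with proportional control, e_ss = 1/(1 + K_p·G_p(0)).
G_p(0) = 0.45. Require 1/(1 + K_p·0.45) = 0.04, so 1 + 0.45·K_p = 25.
K_p = (25 − 1)/0.45 = 53.3.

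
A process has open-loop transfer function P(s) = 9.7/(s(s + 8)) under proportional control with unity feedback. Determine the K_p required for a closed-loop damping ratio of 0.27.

Closed-loop characteristic equation: s² + 8s + K_p·9.7 = 0.
So ω_n = √(9.7K_p) and 2ζω_n = 8, giving ζ = 8/(2√(9.7K_p)).
Setting ζ = 0.27: √(9.7K_p) = 8/(2·0.27) = 14.81, so K_p = 219.5/9.7 = 22.6.

K_p = 22.6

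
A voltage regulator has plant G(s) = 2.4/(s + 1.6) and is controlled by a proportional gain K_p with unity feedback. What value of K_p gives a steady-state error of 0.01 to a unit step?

Steady-state error for a unit step on this type-0 loop is 1/(1 + K_p·G(0)).
G(0) = 1.5. Require 1/(1 + K_p·1.5) = 0.01, so 1 + 1.5·K_p = 100.
K_p = (100 − 1)/1.5 = 66.

K_p = 66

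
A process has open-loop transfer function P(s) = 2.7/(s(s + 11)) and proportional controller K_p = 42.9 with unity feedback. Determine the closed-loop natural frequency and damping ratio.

ω_n = 10.8 rad/s, ζ = 0.511

1 + K_p·P(s) = 0 gives s² + 11s + 115.8 = 0.
So ω_n² = 115.8 ⇒ ω_n = 10.76 rad/s, and ζ = 11/(2ω_n) = 0.511.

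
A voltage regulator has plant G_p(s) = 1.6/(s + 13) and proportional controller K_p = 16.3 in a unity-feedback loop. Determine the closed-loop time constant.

τ = 0.0256 s

Closed-loop transfer function: T(s) = K_p·G_p(s)/(1 + K_p·G_p(s)) = 26.08/(s + 13 + 26.08) = 26.08/(s + 39.08).
Time constant τ = 1/39.08 = 0.0256 s.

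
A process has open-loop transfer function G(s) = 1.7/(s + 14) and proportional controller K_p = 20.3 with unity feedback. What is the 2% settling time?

T_s ≈ 0.0825 s

Closed-loop transfer function: T(s) = K_p·G(s)/(1 + K_p·G(s)) = 34.51/(s + 14 + 34.51) = 34.51/(s + 48.51).
Time constant τ = 1/48.51 = 0.02061 s, so the 2% settling time is about 4τ = 0.0825 s.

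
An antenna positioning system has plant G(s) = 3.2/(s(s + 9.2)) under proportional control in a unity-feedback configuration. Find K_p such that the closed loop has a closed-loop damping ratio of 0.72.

K_p = 12.8

Closed-loop characteristic equation: s² + 9.2s + K_p·3.2 = 0.
So ω_n = √(3.2K_p) and 2ζω_n = 9.2, giving ζ = 9.2/(2√(3.2K_p)).
Setting ζ = 0.72: √(3.2K_p) = 9.2/(2·0.72) = 6.389, so K_p = 40.82/3.2 = 12.8.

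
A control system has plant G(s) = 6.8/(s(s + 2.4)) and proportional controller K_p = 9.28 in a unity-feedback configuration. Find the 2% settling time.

T_s ≈ 3.33 s

Closed-loop characteristic equation: s² + 2.4s + 63.1 = 0, so ω_n = 7.944 rad/s and ζ = 2.4/(2·7.944) = 0.1511.
2% settling time T_s ≈ 4/(ζω_n) = 4/1.2 = 3.33 s.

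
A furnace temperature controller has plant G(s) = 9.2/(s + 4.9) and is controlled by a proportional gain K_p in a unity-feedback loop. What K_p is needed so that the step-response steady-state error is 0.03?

For a type-0 loop with proportional control, e_ss = 1/(1 + K_p·G(0)).
G(0) = 1.878. Require 1/(1 + K_p·1.878) = 0.03, so 1 + 1.878·K_p = 33.33.
K_p = (33.33 − 1)/1.878 = 17.2.

K_p = 17.2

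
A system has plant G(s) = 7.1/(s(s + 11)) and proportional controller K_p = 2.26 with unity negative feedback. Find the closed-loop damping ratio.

ζ = 1.37

The closed-loop denominator is s(s+11) + 2.26·7.1 = s² + 11s + 16.05.
Matching s² + 2ζω_n s + ω_n²: ω_n = √16.05 = 4.006 rad/s and 2ζω_n = 11, so ζ = 11/(2·4.006) = 1.37.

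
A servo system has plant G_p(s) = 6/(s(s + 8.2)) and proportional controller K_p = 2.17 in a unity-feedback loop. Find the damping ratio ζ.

ζ = 1.14

1 + K_p·G_p(s) = 0 gives s² + 8.2s + 13.02 = 0.
So ω_n² = 13.02 ⇒ ω_n = 3.608 rad/s, and ζ = 8.2/(2ω_n) = 1.14.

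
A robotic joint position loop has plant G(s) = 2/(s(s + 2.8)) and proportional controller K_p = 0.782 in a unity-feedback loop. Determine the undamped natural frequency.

ω_n = 1.25 rad/s

The closed-loop denominator is s(s+2.8) + 0.782·2 = s² + 2.8s + 1.564.
Matching s² + 2ζω_n s + ω_n²: ω_n = √1.564 = 1.251 rad/s and 2ζω_n = 2.8, so ζ = 2.8/(2·1.251) = 1.12.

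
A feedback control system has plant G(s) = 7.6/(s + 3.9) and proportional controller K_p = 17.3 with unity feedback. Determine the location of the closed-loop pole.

s = -135.4

Closed-loop transfer function: T(s) = K_p·G(s)/(1 + K_p·G(s)) = 131.5/(s + 3.9 + 131.5) = 131.5/(s + 135.4).
The closed-loop pole is at s = −135.4.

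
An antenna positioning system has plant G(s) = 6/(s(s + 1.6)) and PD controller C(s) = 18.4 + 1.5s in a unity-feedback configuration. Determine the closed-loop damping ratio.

ζ = 0.504

Forward path: (18.4 + 1.5s)·6/(s(s+1.6)). The closed-loop characteristic equation is s² + (1.6 + 6·1.5)s + 6·18.4 = 0.
That is s² + 10.6s + 110.4 = 0, so ω_n = 10.51 rad/s and ζ = 10.6/(2·10.51) = 0.5044.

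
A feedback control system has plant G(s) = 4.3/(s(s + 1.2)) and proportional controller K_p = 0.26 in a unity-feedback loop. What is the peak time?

T_p = 3.61 s

From 1 + K_pG(s) = 0: s² + 1.2s + 1.118 = 0 ⇒ ω_n = 1.057, ζ = 0.5675.
Damped frequency ω_d = ω_n√(1−ζ²) = 0.8706 rad/s, so peak time T_p = π/ω_d = 3.61 s.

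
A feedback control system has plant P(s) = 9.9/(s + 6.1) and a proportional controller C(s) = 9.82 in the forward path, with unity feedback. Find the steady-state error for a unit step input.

The loop is type 0. Static position error constant K_pos = C(0)·P(0) = 9.82·1.623 = 15.94.
Steady-state error to a unit step: e_ss = 1/(1+K_pos) = 1/16.94 = 0.059.

0.059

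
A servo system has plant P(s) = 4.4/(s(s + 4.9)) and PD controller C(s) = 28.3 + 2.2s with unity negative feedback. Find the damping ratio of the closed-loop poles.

ζ = 0.653

Forward path: (28.3 + 2.2s)·4.4/(s(s+4.9)). The closed-loop characteristic equation is s² + (4.9 + 4.4·2.2)s + 4.4·28.3 = 0.
That is s² + 14.58s + 124.5 = 0, so ω_n = 11.16 rad/s and ζ = 14.58/(2·11.16) = 0.6533.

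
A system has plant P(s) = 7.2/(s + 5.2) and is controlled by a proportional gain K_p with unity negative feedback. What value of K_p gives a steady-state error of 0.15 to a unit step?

K_p = 4.09

Steady-state error for a unit step on this type-0 loop is 1/(1 + K_p·P(0)).
P(0) = 1.385. Require 1/(1 + K_p·1.385) = 0.15, so 1 + 1.385·K_p = 6.667.
K_p = (6.667 − 1)/1.385 = 4.09.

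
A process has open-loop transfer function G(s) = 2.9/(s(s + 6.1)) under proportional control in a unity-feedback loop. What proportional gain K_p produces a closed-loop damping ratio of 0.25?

Closed-loop characteristic equation: s² + 6.1s + K_p·2.9 = 0.
So ω_n = √(2.9K_p) and 2ζω_n = 6.1, giving ζ = 6.1/(2√(2.9K_p)).
Setting ζ = 0.25: √(2.9K_p) = 6.1/(2·0.25) = 12.2, so K_p = 148.8/2.9 = 51.3.

K_p = 51.3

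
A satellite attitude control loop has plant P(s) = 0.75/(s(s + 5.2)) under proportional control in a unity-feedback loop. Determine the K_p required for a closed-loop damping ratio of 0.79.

Closed-loop characteristic equation: s² + 5.2s + K_p·0.75 = 0.
So ω_n = √(0.75K_p) and 2ζω_n = 5.2, giving ζ = 5.2/(2√(0.75K_p)).
Setting ζ = 0.79: √(0.75K_p) = 5.2/(2·0.79) = 3.291, so K_p = 10.83/0.75 = 14.4.

K_p = 14.4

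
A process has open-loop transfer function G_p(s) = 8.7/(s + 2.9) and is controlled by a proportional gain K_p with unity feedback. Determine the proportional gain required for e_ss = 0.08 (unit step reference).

The loop is type 0, so e_ss(step) = 1/(1 + K_pos) with K_pos = K_p·G_p(0).
G_p(0) = 3. Require 1/(1 + K_p·3) = 0.08, so 1 + 3·K_p = 12.5.
K_p = (12.5 − 1)/3 = 3.83.

K_p = 3.83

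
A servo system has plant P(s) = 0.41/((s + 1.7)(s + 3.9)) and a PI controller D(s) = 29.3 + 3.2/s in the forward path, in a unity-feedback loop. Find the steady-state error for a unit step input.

0

The open loop D(s)P(s) has a pole at the origin (type 1), so the static position error constant is infinite and e_ss = 1/(1+∞) = 0.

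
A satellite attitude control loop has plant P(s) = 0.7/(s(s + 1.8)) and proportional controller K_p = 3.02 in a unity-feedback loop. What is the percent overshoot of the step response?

8.41%

From 1 + K_pP(s) = 0: s² + 1.8s + 2.114 = 0 ⇒ ω_n = 1.454, ζ = 0.619.
%OS = 100·exp(−πζ/√(1−ζ²)) = 100·exp(−π·0.619/√0.6168) = 8.41%.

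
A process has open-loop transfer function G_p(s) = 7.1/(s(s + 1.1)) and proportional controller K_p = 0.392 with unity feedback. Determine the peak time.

From 1 + K_pG_p(s) = 0: s² + 1.1s + 2.783 = 0 ⇒ ω_n = 1.668, ζ = 0.3297.
Damped frequency ω_d = ω_n√(1−ζ²) = 1.575 rad/s, so peak time T_p = π/ω_d = 1.99 s.

T_p = 1.99 s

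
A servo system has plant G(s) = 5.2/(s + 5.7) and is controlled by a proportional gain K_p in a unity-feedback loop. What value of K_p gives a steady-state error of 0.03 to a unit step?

For a type-0 loop with proportional control, e_ss = 1/(1 + K_p·G(0)).
G(0) = 0.9123. Require 1/(1 + K_p·0.9123) = 0.03, so 1 + 0.9123·K_p = 33.33.
K_p = (33.33 − 1)/0.9123 = 35.4.

K_p = 35.4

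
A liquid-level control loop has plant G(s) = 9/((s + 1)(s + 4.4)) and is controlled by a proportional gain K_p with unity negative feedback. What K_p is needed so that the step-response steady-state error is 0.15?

K_p = 2.77

The loop is type 0, so e_ss(step) = 1/(1 + K_pos) with K_pos = K_p·G(0).
G(0) = 2.045. Require 1/(1 + K_p·2.045) = 0.15, so 1 + 2.045·K_p = 6.667.
K_p = (6.667 − 1)/2.045 = 2.77.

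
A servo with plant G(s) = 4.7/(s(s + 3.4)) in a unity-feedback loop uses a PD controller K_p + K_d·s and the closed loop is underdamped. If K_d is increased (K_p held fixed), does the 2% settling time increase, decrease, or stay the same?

Characteristic equation s² + (3.4 + 4.7K_d)s + 4.7K_p = 0: raising K_d increases ζω_n = (3.4+4.7K_d)/2 while the loop stays underdamped, so T_s ≈ 4/(ζω_n) decreases.

decrease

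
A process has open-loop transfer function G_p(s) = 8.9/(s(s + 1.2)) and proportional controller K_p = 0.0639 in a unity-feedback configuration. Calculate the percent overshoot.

From 1 + K_pG_p(s) = 0: s² + 1.2s + 0.5687 = 0 ⇒ ω_n = 0.7541, ζ = 0.7956.
%OS = 100·exp(−πζ/√(1−ζ²)) = 100·exp(−π·0.7956/√0.367) = 1.61%.

1.61%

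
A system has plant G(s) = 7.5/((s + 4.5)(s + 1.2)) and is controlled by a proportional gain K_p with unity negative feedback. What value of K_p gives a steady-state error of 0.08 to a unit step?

The loop is type 0, so e_ss(step) = 1/(1 + K_pos) with K_pos = K_p·G(0).
G(0) = 1.389. Require 1/(1 + K_p·1.389) = 0.08, so 1 + 1.389·K_p = 12.5.
K_p = (12.5 − 1)/1.389 = 8.28.

K_p = 8.28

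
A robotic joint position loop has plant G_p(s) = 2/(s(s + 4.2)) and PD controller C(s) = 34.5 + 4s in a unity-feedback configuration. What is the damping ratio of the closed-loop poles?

ζ = 0.734

Forward path: (34.5 + 4s)·2/(s(s+4.2)). The closed-loop characteristic equation is s² + (4.2 + 2·4)s + 2·34.5 = 0.
That is s² + 12.2s + 69 = 0, so ω_n = 8.307 rad/s and ζ = 12.2/(2·8.307) = 0.7344.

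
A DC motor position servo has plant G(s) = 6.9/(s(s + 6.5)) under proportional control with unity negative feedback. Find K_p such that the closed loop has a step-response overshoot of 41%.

From %OS = 100·exp(−πζ/√(1−ζ²)) = 41%, ζ = −ln(0.41)/√(π²+ln²(0.41)) = 0.273.
Characteristic equation s² + 6.5s + 6.9K_p = 0 gives ζ = 6.5/(2√(6.9K_p)).
Setting ζ = 0.273: √(6.9K_p) = 6.5/(2·0.273) = 11.9, so K_p = 141.7/6.9 = 20.5.

K_p = 20.5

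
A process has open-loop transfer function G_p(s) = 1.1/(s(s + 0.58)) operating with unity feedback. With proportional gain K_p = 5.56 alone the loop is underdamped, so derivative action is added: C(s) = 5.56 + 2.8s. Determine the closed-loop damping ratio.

Forward path: (5.56 + 2.8s)·1.1/(s(s+0.58)). The closed-loop characteristic equation is s² + (0.58 + 1.1·2.8)s + 1.1·5.56 = 0.
That is s² + 3.66s + 6.116 = 0, so ω_n = 2.473 rad/s and ζ = 3.66/(2·2.473) = 0.74.

ζ = 0.74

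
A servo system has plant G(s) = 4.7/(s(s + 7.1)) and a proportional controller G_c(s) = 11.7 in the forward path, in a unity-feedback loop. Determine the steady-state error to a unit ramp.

0.129

The loop has one pole at the origin (type 1). Velocity error constant K_v = lim_{s→0} s·G_c(s)G(s) = 11.7·4.7/7.1 = 7.745.
Steady-state error to a unit ramp: e_ss = 1/K_v = 0.129.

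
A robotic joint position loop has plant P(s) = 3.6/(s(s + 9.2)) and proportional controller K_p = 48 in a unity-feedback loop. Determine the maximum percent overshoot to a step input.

Closed-loop characteristic equation: s² + 9.2s + 172.8 = 0, so ω_n = 13.15 rad/s and ζ = 9.2/(2·13.15) = 0.3499.
%OS = 100·exp(−πζ/√(1−ζ²)) = 100·exp(−π·0.3499/√0.8775) = 30.9%.

30.9%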